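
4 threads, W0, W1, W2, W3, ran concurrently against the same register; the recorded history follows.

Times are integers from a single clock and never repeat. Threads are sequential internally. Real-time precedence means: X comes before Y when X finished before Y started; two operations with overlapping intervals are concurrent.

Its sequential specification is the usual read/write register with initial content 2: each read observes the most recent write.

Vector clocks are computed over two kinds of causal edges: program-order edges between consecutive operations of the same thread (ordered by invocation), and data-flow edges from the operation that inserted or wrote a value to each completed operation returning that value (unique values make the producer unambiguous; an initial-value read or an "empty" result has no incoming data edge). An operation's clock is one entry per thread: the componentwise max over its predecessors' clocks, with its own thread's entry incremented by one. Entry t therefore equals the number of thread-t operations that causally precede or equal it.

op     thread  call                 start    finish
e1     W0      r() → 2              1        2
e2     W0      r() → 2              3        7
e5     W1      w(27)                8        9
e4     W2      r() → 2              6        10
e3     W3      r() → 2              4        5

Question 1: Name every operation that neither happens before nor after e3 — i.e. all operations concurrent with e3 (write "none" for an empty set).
e2

overlap test against e3 [4,5]: concurrent iff the interval meets 4..5
e1 [1,2]: before
e2 [3,7]: concurrent
e4 [6,10]: after
e5 [8,9]: after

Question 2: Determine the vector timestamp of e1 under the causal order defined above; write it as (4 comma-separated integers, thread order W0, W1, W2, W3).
(1, 0, 0, 0)

no predecessors for e3 (invoked 4): W3 increments from zero → (0, 0, 0, 1)
no predecessors for e4 (invoked 6): W2 increments from zero → (0, 0, 1, 0)
no predecessors for e5 (invoked 8): W1 increments from zero → (0, 1, 0, 0)
no predecessors for e1 (invoked 1): W0 increments from zero → (1, 0, 0, 0)
VC(e2, invoked at 3): max of VC(e1)=(1, 0, 0, 0), then +1 on thread W0 → (2, 0, 0, 0)
target: VC(e1) = (1, 0, 0, 0)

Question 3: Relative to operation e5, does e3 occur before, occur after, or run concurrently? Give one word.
before

e3 spans [4,5], e5 spans [8,9]
resp(e3)=5 < inv(e5)=8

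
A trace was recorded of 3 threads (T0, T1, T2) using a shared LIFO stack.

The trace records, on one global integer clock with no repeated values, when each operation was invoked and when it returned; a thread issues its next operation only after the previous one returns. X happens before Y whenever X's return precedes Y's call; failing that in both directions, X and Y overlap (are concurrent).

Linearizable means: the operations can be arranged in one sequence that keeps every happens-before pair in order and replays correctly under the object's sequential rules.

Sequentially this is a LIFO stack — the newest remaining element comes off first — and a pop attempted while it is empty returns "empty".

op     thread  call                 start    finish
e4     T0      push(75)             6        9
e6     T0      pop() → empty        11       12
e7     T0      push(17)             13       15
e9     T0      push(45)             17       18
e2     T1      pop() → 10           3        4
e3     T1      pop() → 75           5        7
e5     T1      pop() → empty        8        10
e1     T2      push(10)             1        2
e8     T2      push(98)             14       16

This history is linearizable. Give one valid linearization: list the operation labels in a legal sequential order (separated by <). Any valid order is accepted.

e1 < e2 < e4 < e3 < e5 < e6 < e7 < e8 < e9

1. e1 push(10), leaving stack <10>
2. e2 pop() → 10, leaving stack <>
3. e4 push(75), leaving stack <75>
4. e3 pop() → 75, leaving stack <>
5. e5 pop() → empty, leaving stack <>
6. e6 pop() → empty, leaving stack <>
7. e7 push(17), leaving stack <17>
8. e8 push(98), leaving stack <17,98>
9. e9 push(45), leaving stack <17,98,45>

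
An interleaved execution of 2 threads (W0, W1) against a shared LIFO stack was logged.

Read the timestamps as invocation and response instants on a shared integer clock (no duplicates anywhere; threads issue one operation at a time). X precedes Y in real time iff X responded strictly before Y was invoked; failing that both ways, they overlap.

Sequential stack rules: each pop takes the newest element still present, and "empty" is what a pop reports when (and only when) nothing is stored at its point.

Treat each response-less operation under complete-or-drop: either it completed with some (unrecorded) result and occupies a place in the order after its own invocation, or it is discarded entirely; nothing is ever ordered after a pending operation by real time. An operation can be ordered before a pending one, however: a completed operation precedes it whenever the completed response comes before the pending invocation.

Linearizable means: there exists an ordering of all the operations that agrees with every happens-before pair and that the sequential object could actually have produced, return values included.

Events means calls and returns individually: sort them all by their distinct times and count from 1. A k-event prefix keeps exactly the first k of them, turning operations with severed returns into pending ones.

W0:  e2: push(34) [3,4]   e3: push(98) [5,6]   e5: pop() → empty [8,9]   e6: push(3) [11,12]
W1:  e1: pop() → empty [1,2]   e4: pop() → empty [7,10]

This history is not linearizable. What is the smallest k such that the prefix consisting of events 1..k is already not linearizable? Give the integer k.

events 1..8 are still linearizable — one witness is e1, e2, e3:
1. e1 pop() → empty, leaving stack <>
2. e2 push(34), leaving stack <34>
3. e3 push(98), leaving stack <34,98>
event 9 — e5's response, time 9 — after it, nothing linearizes
including or dropping the 1 pending operation (e4) in any combination fails
one such order, e1, e2, e3, e5 (pending dropped), breaks at step 4 where e5 pop() → empty is illegal

9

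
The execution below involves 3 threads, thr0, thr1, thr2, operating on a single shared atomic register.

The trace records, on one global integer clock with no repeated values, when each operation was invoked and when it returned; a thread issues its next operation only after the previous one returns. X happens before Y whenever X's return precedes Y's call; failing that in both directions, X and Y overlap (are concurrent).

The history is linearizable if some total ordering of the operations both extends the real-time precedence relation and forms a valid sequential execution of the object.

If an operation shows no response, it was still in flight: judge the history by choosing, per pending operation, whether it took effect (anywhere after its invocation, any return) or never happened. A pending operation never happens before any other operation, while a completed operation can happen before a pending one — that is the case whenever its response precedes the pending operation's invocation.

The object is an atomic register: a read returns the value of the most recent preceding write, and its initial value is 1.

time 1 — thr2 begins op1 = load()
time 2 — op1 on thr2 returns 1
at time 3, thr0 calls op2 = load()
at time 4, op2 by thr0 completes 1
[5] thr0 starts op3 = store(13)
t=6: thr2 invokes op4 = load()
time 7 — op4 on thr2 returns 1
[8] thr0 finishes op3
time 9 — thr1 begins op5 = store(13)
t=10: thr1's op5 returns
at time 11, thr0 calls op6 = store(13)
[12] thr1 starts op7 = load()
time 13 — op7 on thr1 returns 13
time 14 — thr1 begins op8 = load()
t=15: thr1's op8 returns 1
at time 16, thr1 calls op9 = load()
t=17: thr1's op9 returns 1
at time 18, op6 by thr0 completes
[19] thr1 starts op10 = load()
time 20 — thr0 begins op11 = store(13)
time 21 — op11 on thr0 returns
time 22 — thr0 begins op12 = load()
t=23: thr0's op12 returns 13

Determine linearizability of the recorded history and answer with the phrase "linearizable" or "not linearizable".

not linearizable

cut after 14 events: linearizable; cut after 15 events (op8 responds, time 15): not linearizable
real-time-consistent orders of the 7 completed operations: 2 — all fail the atomic register replay
include/drop combinations of the 1 pending operation (op6) were all tried; none helps
for example op1, op2, op3, op4, op5, op7, op8 (pending dropped) fails at step 4: op4 load() → 1 is not legal there
for example op1, op2, op4, op3, op5, op7, op8 (pending dropped) fails at step 7: op8 load() → 1 is not legal there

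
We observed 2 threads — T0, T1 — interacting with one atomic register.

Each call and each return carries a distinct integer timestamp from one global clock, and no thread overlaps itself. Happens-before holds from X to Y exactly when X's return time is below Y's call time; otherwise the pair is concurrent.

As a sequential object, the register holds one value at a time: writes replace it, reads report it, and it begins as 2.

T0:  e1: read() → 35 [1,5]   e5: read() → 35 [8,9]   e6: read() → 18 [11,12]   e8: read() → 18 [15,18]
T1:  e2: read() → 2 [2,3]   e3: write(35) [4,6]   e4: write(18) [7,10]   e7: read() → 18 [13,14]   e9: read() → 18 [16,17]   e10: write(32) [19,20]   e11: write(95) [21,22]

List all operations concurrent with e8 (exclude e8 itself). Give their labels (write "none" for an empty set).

e8 spans [15,18]: anything still running between times 15 and 18 counts as concurrent
e1 [1,5]: before
e2 [2,3]: before
e3 [4,6]: before
e4 [7,10]: before
e5 [8,9]: before
e6 [11,12]: before
e7 [13,14]: before
e9 [16,17]: concurrent
e10 [19,20]: after
e11 [21,22]: after

e9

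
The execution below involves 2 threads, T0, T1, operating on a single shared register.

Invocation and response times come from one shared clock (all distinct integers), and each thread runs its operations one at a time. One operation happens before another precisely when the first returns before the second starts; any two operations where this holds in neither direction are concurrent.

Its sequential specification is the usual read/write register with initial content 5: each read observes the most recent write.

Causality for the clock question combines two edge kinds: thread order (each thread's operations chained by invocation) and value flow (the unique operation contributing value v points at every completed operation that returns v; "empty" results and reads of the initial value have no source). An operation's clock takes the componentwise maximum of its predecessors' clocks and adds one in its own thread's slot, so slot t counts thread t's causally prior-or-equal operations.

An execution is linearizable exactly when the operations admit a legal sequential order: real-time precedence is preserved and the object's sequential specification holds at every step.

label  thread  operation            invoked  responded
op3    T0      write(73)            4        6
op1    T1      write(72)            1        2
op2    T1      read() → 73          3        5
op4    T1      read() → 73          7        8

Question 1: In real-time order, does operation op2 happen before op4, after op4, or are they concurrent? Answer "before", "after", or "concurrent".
Answer: before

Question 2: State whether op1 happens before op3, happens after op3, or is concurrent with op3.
Answer: before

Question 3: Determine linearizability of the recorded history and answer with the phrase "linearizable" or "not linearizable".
linearizable

a witness: op1, op3, op2, op4
after step 1 (op1 write(72)): value 72
after step 2 (op3 write(73)): value 73
after step 3 (op2 read() → 73): value 73
after step 4 (op4 read() → 73): value 73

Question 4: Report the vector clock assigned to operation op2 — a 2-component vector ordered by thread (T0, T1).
Answer: (1, 2)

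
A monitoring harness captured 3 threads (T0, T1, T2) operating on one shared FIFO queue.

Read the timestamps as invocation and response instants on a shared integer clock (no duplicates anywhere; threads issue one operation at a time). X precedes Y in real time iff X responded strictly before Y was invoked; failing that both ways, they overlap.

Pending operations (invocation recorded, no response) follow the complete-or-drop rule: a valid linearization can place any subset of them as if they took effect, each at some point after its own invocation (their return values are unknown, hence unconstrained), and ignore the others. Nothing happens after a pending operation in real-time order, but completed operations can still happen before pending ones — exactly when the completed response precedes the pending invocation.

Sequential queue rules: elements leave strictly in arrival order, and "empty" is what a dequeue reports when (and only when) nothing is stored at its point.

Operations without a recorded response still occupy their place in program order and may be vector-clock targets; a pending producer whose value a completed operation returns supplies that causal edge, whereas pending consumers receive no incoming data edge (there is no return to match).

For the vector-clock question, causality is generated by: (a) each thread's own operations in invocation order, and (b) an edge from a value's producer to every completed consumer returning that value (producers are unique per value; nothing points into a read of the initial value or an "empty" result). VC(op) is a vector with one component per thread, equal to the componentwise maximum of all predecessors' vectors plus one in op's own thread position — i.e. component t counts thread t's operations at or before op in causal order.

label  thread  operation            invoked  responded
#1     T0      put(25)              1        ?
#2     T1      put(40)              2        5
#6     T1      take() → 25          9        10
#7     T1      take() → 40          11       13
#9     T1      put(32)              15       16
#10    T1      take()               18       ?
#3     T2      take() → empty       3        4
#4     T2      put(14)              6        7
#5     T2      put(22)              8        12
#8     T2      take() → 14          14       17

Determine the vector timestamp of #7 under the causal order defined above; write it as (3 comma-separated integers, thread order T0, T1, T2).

no predecessors for #3 (invoked 3): T2 increments from zero → (0, 0, 1)
no predecessors for #2 (invoked 2): T1 increments from zero → (0, 1, 0)
no predecessors for #1 (invoked 1): T0 increments from zero → (1, 0, 0)
merge at #4 (invoked 6): VC(#3)=(0, 0, 1), own-thread bump on T2 → (0, 0, 2)
merge at #5 (invoked 8): VC(#4)=(0, 0, 2), own-thread bump on T2 → (0, 0, 3)
merge at #6 (invoked 9): VC(#1)=(1, 0, 0), VC(#2)=(0, 1, 0), own-thread bump on T1 → (1, 2, 0)
merge at #8 (invoked 14): VC(#4)=(0, 0, 2), VC(#5)=(0, 0, 3), own-thread bump on T2 → (0, 0, 4)
merge at #7 (invoked 11): VC(#2)=(0, 1, 0), VC(#6)=(1, 2, 0), own-thread bump on T1 → (1, 3, 0)
merge at #9 (invoked 15): VC(#7)=(1, 3, 0), own-thread bump on T1 → (1, 4, 0)
merge at #10 (invoked 18): VC(#9)=(1, 4, 0), own-thread bump on T1 → (1, 5, 0)
target: VC(#7) = (1, 3, 0)

(1, 3, 0)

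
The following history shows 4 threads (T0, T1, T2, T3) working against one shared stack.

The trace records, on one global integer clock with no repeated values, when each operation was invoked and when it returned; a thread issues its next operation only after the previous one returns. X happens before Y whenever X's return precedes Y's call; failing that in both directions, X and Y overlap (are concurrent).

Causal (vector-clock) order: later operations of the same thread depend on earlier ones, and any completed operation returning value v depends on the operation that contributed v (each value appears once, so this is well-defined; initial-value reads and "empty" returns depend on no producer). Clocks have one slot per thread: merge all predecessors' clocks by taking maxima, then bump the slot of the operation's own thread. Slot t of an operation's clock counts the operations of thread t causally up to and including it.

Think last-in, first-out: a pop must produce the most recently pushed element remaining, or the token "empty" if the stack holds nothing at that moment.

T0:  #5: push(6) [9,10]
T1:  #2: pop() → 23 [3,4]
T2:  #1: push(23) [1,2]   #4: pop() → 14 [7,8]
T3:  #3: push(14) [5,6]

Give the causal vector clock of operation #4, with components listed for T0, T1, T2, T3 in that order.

invoked at 5, #3 has no predecessors; its own T3 bump gives (0, 0, 0, 1)
invoked at 1, #1 has no predecessors; its own T2 bump gives (0, 0, 1, 0)
invoked at 9, #5 has no predecessors; its own T0 bump gives (1, 0, 0, 0)
#2, invoked 3, takes VC(#1)=(0, 0, 1, 0) under max, adds 1 for T1 → (0, 1, 1, 0)
#4, invoked 7, takes VC(#1)=(0, 0, 1, 0), VC(#3)=(0, 0, 0, 1) under max, adds 1 for T2 → (0, 0, 2, 1)
target: VC(#4) = (0, 0, 2, 1)

(0, 0, 2, 1)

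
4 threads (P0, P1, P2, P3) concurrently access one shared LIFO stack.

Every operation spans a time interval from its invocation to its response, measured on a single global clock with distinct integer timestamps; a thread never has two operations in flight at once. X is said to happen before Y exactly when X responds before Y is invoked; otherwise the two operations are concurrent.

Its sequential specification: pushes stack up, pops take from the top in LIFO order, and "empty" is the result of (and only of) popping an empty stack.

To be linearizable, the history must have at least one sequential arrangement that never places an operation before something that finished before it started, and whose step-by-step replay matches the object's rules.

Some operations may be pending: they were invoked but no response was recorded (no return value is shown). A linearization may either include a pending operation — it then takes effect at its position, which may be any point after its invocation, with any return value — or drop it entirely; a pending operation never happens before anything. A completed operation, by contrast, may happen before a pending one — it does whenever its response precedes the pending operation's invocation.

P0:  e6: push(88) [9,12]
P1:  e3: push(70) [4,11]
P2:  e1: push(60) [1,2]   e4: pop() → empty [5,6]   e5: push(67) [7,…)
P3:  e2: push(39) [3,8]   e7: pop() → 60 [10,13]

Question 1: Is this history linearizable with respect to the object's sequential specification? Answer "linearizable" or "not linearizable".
through event 5 a valid linearization exists; event 6 (e4 responding at time 6) ends that
exactly one order of the 2 completed ops respects real time; the LIFO stack replay fails
including or dropping the 2 pending operations (e2, e3) in any combination fails
sample order e1, e4 (pending dropped) stalls at step 2 — e4 pop() → empty has no legal effect

not linearizable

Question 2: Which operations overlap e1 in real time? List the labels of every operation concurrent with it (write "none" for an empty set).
overlap test against e1 [1,2]: concurrent iff the interval meets 1..2
e2 [3,8]: after
e3 [4,11]: after
e4 [5,6]: after
e5 [7,…): after
e6 [9,12]: after
e7 [10,13]: after

none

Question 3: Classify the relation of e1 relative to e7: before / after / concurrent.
e1 spans [1,2], e7 spans [10,13]
resp(e1)=2 < inv(e7)=10

before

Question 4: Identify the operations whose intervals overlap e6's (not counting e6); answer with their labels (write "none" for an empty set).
e6 spans [9,12]: anything still running between times 9 and 12 counts as concurrent
e1 [1,2]: before
e2 [3,8]: before
e3 [4,11]: concurrent
e4 [5,6]: before
e5 [7,…): concurrent
e7 [10,13]: concurrent

e3, e5, e7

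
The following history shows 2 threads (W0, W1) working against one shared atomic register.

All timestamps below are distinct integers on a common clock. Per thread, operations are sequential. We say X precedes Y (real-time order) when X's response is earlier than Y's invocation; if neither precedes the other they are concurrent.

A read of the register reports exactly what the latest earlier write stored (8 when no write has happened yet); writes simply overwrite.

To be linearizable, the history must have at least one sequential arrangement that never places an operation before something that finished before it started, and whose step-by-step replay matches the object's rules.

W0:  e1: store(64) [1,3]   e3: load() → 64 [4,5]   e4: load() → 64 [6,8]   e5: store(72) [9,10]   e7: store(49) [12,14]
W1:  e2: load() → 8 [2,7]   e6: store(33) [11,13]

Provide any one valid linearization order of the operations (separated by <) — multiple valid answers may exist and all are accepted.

step 1: e2 load() → 8 — value 8
step 2: e1 store(64) — value 64
step 3: e3 load() → 64 — value 64
step 4: e4 load() → 64 — value 64
step 5: e5 store(72) — value 72
step 6: e6 store(33) — value 33
step 7: e7 store(49) — value 49

e2 < e1 < e3 < e4 < e5 < e6 < e7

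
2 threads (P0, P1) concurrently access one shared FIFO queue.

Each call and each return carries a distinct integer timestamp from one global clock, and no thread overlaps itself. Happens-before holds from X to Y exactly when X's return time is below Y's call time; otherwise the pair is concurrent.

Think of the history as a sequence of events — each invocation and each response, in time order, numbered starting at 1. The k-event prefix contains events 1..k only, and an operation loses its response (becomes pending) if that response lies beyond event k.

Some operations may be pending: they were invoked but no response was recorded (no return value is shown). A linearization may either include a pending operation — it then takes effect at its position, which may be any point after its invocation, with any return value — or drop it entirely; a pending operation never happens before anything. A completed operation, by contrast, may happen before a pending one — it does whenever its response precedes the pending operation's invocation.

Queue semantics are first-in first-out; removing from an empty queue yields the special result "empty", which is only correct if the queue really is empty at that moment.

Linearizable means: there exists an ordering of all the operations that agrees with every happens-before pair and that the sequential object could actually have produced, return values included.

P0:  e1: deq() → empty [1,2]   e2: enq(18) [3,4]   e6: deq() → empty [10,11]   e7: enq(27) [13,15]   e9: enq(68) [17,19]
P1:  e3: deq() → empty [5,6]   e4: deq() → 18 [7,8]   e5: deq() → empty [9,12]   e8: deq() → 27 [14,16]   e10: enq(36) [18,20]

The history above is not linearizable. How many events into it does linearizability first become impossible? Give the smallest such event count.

events 1..5 are linearizable; a witness order is e1, e2:
after step 1 (e1 deq() → empty): queue <>
after step 2 (e2 enq(18)): queue <18>
with event 6 included (e3 responding at time 6), all real-time-consistent orders fail
for example e1, e2, e3 fails at step 3: e3 deq() → empty is not legal there

6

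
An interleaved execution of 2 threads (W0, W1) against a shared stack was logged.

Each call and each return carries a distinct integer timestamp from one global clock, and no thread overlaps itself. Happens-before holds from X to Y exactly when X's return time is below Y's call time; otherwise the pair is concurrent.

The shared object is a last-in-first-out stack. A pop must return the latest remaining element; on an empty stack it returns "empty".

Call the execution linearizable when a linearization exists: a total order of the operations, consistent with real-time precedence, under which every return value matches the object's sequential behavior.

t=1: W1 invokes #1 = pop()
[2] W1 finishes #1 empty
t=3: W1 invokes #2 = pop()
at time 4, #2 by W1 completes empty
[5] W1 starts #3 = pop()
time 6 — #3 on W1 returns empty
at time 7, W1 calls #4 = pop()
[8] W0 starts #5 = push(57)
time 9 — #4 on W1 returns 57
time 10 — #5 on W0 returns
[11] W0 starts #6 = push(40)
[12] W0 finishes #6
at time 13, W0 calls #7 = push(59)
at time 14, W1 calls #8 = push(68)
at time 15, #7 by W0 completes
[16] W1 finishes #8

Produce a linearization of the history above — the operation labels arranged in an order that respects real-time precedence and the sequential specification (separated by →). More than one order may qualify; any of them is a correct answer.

1. #1 pop() → empty, leaving stack <>
2. #2 pop() → empty, leaving stack <>
3. #3 pop() → empty, leaving stack <>
4. #5 push(57), leaving stack <57>
5. #4 pop() → 57, leaving stack <>
6. #6 push(40), leaving stack <40>
7. #7 push(59), leaving stack <40,59>
8. #8 push(68), leaving stack <40,59,68>

#1 → #2 → #3 → #5 → #4 → #6 → #7 → #8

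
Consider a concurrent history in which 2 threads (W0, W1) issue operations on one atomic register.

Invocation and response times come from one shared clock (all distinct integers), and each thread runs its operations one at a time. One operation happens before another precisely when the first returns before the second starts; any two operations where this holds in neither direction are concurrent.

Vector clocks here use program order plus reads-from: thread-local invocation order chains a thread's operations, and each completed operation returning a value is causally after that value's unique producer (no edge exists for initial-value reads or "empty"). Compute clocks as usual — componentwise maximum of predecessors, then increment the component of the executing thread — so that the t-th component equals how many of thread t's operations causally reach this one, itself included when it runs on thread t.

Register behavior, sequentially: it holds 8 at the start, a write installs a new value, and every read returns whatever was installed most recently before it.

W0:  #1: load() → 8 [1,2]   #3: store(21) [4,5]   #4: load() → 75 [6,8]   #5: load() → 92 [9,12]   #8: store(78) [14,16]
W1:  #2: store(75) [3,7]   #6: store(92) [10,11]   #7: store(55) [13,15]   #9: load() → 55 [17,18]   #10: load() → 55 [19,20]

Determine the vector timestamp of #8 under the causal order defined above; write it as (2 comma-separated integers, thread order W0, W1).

root op #2, invoked 3: fresh clock plus W1's own tick → (0, 1)
root op #1, invoked 1: fresh clock plus W0's own tick → (1, 0)
VC(#6, invoked at 10): max of VC(#2)=(0, 1), then +1 on thread W1 → (0, 2)
VC(#3, invoked at 4): max of VC(#1)=(1, 0), then +1 on thread W0 → (2, 0)
VC(#7, invoked at 13): max of VC(#6)=(0, 2), then +1 on thread W1 → (0, 3)
VC(#9, invoked at 17): max of VC(#7)=(0, 3), then +1 on thread W1 → (0, 4)
VC(#4, invoked at 6): max of VC(#2)=(0, 1), VC(#3)=(2, 0), then +1 on thread W0 → (3, 1)
VC(#10, invoked at 19): max of VC(#7)=(0, 3), VC(#9)=(0, 4), then +1 on thread W1 → (0, 5)
VC(#5, invoked at 9): max of VC(#4)=(3, 1), VC(#6)=(0, 2), then +1 on thread W0 → (4, 2)
VC(#8, invoked at 14): max of VC(#5)=(4, 2), then +1 on thread W0 → (5, 2)
target: VC(#8) = (5, 2)

(5, 2)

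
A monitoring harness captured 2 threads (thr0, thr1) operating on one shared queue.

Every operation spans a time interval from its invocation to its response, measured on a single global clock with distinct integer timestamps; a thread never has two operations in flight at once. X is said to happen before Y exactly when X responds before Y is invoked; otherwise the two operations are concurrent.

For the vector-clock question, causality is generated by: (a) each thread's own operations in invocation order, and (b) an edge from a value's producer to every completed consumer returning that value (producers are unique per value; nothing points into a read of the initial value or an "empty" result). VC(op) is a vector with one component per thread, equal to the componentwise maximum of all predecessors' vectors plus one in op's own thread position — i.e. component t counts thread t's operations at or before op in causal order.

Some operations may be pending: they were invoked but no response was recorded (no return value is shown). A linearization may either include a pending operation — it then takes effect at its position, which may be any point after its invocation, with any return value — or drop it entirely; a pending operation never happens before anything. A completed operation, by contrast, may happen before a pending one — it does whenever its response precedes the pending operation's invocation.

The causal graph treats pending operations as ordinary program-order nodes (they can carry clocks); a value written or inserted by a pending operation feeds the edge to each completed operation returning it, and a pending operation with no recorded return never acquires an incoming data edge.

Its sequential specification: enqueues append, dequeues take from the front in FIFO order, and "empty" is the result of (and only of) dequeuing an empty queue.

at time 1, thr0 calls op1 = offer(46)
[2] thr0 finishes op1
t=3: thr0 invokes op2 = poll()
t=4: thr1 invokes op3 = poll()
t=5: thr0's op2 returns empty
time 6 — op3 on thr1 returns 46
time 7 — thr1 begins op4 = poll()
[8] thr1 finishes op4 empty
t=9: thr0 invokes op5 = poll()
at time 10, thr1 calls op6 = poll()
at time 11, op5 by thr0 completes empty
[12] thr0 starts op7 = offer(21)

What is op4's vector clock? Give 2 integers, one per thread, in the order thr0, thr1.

(1, 2)

root op op1, invoked 1: fresh clock plus thr0's own tick → (1, 0)
op3, invoked 4, takes VC(op1)=(1, 0) under max, adds 1 for thr1 → (1, 1)
op2, invoked 3, takes VC(op1)=(1, 0) under max, adds 1 for thr0 → (2, 0)
op4, invoked 7, takes VC(op3)=(1, 1) under max, adds 1 for thr1 → (1, 2)
op5, invoked 9, takes VC(op2)=(2, 0) under max, adds 1 for thr0 → (3, 0)
op6, invoked 10, takes VC(op4)=(1, 2) under max, adds 1 for thr1 → (1, 3)
op7, invoked 12, takes VC(op5)=(3, 0) under max, adds 1 for thr0 → (4, 0)
target: VC(op4) = (1, 2)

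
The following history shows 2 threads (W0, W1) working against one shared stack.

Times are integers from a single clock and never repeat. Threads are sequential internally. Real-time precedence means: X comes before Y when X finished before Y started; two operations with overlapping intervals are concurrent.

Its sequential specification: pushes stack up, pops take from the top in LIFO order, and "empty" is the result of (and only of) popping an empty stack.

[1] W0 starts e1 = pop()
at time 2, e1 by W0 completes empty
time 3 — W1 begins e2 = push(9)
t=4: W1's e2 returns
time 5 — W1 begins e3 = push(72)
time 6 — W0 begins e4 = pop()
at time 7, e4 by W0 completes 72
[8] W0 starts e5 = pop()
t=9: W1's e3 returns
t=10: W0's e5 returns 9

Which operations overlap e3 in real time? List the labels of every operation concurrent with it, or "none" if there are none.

concurrent with e3 ([5,9]): every op whose interval crosses 5..9
e1 [1,2]: before
e2 [3,4]: before
e4 [6,7]: concurrent
e5 [8,10]: concurrent

e4, e5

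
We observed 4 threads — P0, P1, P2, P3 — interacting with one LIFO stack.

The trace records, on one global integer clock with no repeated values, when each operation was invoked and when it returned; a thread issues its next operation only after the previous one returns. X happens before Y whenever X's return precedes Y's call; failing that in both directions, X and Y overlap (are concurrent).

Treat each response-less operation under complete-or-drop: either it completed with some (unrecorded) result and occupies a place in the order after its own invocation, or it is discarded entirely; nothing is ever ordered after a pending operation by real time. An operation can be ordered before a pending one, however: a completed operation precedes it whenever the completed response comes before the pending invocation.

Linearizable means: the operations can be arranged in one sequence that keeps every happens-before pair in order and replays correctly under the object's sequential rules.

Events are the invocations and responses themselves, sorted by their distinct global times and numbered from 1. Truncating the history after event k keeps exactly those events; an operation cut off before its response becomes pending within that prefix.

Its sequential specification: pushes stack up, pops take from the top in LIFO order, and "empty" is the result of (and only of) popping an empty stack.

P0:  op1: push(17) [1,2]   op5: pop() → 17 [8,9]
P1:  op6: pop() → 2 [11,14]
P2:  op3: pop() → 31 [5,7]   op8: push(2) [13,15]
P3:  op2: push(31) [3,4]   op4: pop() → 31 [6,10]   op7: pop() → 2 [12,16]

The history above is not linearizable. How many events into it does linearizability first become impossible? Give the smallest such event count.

events 1..9 are still linearizable — one witness is op1, op2, op3, op5:
step 1: op1 push(17) — stack <17>
step 2: op2 push(31) — stack <17,31>
step 3: op3 pop() → 31 — stack <17>
step 4: op5 pop() → 17 — stack <>
adding event 10 (op4 responds at 10) leaves no legal real-time order
e.g. op1, op2, op3, op4, op5: illegal at step 4, since op4 pop() → 31 cannot apply there
e.g. op1, op2, op3, op5, op4: illegal at step 5, since op4 pop() → 31 cannot apply there

10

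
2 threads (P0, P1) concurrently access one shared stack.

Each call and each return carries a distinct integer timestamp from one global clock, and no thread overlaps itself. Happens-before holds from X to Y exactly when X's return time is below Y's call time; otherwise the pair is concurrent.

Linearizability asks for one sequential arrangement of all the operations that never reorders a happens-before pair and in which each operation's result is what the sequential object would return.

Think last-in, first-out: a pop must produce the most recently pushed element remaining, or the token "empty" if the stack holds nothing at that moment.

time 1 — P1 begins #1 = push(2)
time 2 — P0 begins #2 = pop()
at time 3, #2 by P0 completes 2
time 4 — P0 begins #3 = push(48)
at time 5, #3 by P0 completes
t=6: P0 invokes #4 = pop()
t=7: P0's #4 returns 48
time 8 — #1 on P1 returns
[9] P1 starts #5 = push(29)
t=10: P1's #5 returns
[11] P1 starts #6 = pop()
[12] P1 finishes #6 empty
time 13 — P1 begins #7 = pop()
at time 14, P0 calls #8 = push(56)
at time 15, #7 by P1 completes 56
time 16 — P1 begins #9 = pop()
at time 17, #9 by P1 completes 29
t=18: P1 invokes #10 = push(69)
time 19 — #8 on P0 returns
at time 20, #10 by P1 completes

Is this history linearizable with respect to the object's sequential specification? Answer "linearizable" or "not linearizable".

events 1..11 are fine; event 12 — the response of #6 at time 12 — makes the prefix non-linearizable
no legal order exists: 4 real-time-consistent candidates over 6 completed stack operations, all rejected
one such order, #1, #2, #3, #4, #5, #6, breaks at step 6 where #6 pop() → empty is illegal
one such order, #2, #1, #3, #4, #5, #6, breaks at step 1 where #2 pop() → 2 is illegal

not linearizable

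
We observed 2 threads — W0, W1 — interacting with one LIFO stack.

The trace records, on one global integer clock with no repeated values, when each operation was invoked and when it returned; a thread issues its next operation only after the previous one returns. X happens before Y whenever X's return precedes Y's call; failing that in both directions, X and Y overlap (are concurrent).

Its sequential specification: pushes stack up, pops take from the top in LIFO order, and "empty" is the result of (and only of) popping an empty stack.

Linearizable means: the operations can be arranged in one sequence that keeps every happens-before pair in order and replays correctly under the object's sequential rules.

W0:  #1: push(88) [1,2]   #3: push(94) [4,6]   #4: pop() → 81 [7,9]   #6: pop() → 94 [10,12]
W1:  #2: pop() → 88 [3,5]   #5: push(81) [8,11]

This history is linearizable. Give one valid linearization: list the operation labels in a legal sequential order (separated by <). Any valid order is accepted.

#1 < #2 < #3 < #5 < #4 < #6

after step 1 (#1 push(88)): stack <88>
after step 2 (#2 pop() → 88): stack <>
after step 3 (#3 push(94)): stack <94>
after step 4 (#5 push(81)): stack <94,81>
after step 5 (#4 pop() → 81): stack <94>
after step 6 (#6 pop() → 94): stack <>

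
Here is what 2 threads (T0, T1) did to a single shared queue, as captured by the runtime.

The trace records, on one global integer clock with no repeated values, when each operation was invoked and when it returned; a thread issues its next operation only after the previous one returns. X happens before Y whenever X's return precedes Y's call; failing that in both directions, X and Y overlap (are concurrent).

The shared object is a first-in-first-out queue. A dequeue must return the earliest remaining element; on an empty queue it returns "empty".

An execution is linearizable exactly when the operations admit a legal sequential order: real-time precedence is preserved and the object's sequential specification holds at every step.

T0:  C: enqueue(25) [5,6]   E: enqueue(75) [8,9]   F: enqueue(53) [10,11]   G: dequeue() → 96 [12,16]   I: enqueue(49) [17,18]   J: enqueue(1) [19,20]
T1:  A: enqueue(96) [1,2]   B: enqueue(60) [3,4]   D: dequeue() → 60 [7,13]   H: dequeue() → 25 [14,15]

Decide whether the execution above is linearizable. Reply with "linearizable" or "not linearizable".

linearizable

witness order: A, B, C, E, F, G, D, H, I, J
after step 1 (A enqueue(96)): queue <96>
after step 2 (B enqueue(60)): queue <96,60>
after step 3 (C enqueue(25)): queue <96,60,25>
after step 4 (E enqueue(75)): queue <96,60,25,75>
after step 5 (F enqueue(53)): queue <96,60,25,75,53>
after step 6 (G dequeue() → 96): queue <60,25,75,53>
after step 7 (D dequeue() → 60): queue <25,75,53>
after step 8 (H dequeue() → 25): queue <75,53>
after step 9 (I enqueue(49)): queue <75,53,49>
after step 10 (J enqueue(1)): queue <75,53,49,1>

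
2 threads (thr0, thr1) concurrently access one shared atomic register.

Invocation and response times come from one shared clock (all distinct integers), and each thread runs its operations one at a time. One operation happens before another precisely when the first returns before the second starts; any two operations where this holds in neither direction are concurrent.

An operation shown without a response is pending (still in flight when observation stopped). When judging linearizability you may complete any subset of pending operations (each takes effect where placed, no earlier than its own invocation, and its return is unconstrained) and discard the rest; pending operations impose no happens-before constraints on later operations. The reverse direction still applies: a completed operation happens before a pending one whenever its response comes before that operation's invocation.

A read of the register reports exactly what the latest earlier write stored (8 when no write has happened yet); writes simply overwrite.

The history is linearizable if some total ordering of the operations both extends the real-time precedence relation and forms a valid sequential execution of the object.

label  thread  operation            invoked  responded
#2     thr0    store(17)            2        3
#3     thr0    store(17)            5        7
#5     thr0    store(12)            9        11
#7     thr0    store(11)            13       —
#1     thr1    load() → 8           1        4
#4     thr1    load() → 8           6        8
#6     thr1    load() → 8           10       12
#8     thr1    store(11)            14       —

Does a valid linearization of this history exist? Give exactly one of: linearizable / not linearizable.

not linearizable

already the first 8 events (up to #4's response at time 8) admit no linearization; the first 7 still do
all 4 real-time-respecting orders fail — 4 completed atomic register operations, no legal replay
e.g. #1, #2, #3, #4: illegal at step 4, since #4 load() → 8 cannot apply there
e.g. #1, #2, #4, #3: illegal at step 3, since #4 load() → 8 cannot apply there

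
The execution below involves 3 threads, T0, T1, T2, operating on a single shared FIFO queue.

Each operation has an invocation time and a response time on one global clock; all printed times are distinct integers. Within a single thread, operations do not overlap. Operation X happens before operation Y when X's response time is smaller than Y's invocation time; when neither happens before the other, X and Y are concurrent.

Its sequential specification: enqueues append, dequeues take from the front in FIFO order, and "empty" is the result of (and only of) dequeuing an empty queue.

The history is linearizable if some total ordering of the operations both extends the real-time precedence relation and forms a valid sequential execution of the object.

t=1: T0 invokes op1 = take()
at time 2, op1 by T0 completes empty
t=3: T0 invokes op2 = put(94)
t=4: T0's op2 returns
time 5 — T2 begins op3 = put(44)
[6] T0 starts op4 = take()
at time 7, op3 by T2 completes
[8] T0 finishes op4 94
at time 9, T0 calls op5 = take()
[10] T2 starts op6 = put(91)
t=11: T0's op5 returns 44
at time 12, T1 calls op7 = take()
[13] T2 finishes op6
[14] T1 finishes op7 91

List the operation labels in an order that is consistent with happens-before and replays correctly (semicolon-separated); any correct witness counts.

op1; op2; op3; op4; op5; op6; op7

step 1: op1 take() → empty — queue <>
step 2: op2 put(94) — queue <94>
step 3: op3 put(44) — queue <94,44>
step 4: op4 take() → 94 — queue <44>
step 5: op5 take() → 44 — queue <>
step 6: op6 put(91) — queue <91>
step 7: op7 take() → 91 — queue <>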